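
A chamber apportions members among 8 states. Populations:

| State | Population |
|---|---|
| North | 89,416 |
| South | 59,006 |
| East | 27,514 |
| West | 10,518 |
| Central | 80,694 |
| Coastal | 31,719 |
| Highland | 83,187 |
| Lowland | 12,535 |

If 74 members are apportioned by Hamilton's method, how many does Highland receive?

Total 394589; standard divisor 394589/74 ≈ 5332.284.
Standard quotas: North 16.7688, South 11.0658, East 5.1599, West 1.9725, Central 15.1331, Coastal 5.9485, Highland 15.6006, Lowland 2.3508.
Lower quotas: North 16, South 11, East 5, West 1, Central 15, Coastal 5, Highland 15, Lowland 2 (sum 70, leaving 4 seats).
Remainders in descending order: West 0.9725, Coastal 0.9485, North 0.7688, Highland 0.6006, Lowland 0.3508, East 0.1599, Central 0.1331, South 0.0658.
The surplus seats go to West, Coastal, North, Highland.
Highland receives 16.

16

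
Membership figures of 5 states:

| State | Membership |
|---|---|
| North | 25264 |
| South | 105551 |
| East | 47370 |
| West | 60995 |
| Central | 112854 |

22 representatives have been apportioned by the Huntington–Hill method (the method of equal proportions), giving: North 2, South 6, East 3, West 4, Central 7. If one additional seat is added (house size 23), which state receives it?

Priority for the next seat is population ÷ (√(s·(s+1))).
Priorities: North 10313.985, South 16286.873, East 13674.541, West 13638.897, Central 15080.750.
Highest priority: South.

South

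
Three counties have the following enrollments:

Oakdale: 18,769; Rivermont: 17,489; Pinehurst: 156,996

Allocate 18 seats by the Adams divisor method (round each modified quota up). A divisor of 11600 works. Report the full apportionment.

Oakdale 2, Rivermont 2, Pinehurst 14

With modified divisor 11600: modified quotas Oakdale 1.618, Rivermont 1.508, Pinehurst 13.534.
Rounding up: Oakdale 2, Rivermont 2, Pinehurst 14 (total 18).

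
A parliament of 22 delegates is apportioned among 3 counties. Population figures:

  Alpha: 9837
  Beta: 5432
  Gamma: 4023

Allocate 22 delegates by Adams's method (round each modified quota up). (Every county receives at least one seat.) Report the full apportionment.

Alpha: 11, Beta: 6, Gamma: 5

Standard divisor 19292/22 ≈ 876.909; standard quotas: Alpha 11.218, Beta 6.194, Gamma 4.588.
Rounding up gives 12, 7, 5 = 24 seats, so the divisor must be adjusted.
With modified divisor 940: modified quotas Alpha 10.465, Beta 5.779, Gamma 4.280.
Rounding up: Alpha 11, Beta 6, Gamma 5 (total 22).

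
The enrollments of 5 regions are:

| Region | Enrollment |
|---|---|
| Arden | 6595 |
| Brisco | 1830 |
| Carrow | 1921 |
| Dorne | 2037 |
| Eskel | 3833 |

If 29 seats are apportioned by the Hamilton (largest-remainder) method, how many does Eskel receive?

The standard divisor is 16216/29 ≈ 559.172.
Standard quotas: Arden 11.7942, Brisco 3.2727, Carrow 3.4354, Dorne 3.6429, Eskel 6.8548.
Lower quotas: Arden 11, Brisco 3, Carrow 3, Dorne 3, Eskel 6 (sum 26, leaving 3 seats).
Remainders in descending order: Eskel 0.8548, Arden 0.7942, Dorne 0.6429, Carrow 0.4354, Brisco 0.2727.
Largest remainders: Eskel, Arden, Dorne receive the extra seats.
Eskel receives 7.

7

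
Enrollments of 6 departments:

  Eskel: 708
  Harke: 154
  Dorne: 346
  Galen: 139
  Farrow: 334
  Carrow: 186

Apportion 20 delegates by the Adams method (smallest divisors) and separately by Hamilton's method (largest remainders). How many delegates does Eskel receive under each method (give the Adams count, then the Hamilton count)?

Adams: Eskel 7, Harke 2, Dorne 4, Galen 2, Farrow 3, Carrow 2.
Hamilton: Eskel 8, Harke 2, Dorne 4, Galen 1, Farrow 3, Carrow 2.
Eskel gets 7 under Adams and 8 under Hamilton.

7 and 8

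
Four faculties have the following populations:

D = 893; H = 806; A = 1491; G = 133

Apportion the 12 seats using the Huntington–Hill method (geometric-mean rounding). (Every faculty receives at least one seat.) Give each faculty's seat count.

With divisor 301: modified quotas D 2.967, H 2.678, A 4.953, G 0.442.
Geometric-mean thresholds: D √(2·3)=2.449, H √(2·3)=2.449, A √(4·5)=4.472, G (min 1).
Each quota rounded against its threshold gives D 3, H 3, A 5, G 1 (total 12).

D=3, H=3, A=5, G=1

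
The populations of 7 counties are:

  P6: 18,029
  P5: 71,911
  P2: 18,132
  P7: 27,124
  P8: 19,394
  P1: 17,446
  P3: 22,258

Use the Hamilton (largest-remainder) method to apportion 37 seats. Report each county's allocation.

Standard divisor: 194294 ÷ 37 ≈ 5251.189.
Standard quotas: P6 3.4333, P5 13.6942, P2 3.4529, P7 5.1653, P8 3.6933, P1 3.3223, P3 4.2387.
Lower quotas: P6 3, P5 13, P2 3, P7 5, P8 3, P1 3, P3 4 (sum 34, leaving 3 seats).
Remainders in descending order: P5 0.6942, P8 0.6933, P2 0.4529, P6 0.4333, P1 0.3223, P3 0.2387, P7 0.1653.
Largest remainders: P5, P8, P2 receive the extra seats.

P6: 3, P5: 14, P2: 4, P7: 5, P8: 4, P1: 3, P3: 4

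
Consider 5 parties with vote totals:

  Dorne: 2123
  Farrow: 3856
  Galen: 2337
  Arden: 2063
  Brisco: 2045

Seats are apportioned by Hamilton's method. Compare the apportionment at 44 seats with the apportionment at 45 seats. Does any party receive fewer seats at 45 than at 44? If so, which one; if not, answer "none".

At 44 seats: Dorne 8, Farrow 14, Galen 8, Arden 7, Brisco 7.
At 45 seats: Dorne 8, Farrow 14, Galen 8, Arden 8, Brisco 7.
No party's allocation decreased.

none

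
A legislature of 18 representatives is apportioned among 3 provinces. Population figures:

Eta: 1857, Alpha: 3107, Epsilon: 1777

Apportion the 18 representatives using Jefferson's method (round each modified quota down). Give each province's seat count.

Standard divisor 6741/18 ≈ 374.5; standard quotas: Eta 4.959, Alpha 8.296, Epsilon 4.745.
Rounding down gives 4, 8, 4 = 16 seats, so the divisor must be adjusted.
With modified divisor 350: modified quotas Eta 5.306, Alpha 8.877, Epsilon 5.077.
Rounding down: Eta 5, Alpha 8, Epsilon 5 (total 18).

Eta=5, Alpha=8, Epsilon=5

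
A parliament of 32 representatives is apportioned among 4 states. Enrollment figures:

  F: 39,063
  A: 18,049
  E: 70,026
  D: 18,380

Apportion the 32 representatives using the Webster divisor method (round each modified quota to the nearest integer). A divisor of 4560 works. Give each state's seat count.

With modified divisor 4560: modified quotas F 8.566, A 3.958, E 15.357, D 4.031.
Rounding to the nearest integer: F 9, A 4, E 15, D 4 (total 32).

F: 9, A: 4, E: 15, D: 4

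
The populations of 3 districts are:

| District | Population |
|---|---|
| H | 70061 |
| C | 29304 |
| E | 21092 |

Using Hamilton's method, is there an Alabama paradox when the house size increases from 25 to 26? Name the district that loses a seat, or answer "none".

none

At 25 seats: H 15, C 6, E 4.
At 26 seats: H 15, C 6, E 5.
No district's allocation decreased.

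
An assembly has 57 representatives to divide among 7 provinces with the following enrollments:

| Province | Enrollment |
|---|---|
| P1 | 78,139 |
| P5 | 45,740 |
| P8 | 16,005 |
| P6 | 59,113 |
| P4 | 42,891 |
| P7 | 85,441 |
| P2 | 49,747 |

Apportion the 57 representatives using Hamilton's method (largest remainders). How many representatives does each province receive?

Total 377076; standard divisor 377076/57 ≈ 6615.368.
Standard quotas: P1 11.8117, P5 6.9142, P8 2.4194, P6 8.9357, P4 6.4835, P7 12.9155, P2 7.5199.
Lower quotas: P1 11, P5 6, P8 2, P6 8, P4 6, P7 12, P2 7 (sum 52, leaving 5 seats).
Remainders in descending order: P6 0.9357, P7 0.9155, P5 0.9142, P1 0.8117, P2 0.5199, P4 0.4835, P8 0.4194.
Largest remainders: P6, P7, P5, P1, P2 receive the extra seats.

P1=12; P5=7; P8=2; P6=9; P4=6; P7=13; P2=8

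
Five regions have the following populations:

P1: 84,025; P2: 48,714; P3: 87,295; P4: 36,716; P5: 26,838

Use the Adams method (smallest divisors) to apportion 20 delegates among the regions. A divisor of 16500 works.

P1=6, P2=3, P3=6, P4=3, P5=2

With modified divisor 16500: modified quotas P1 5.092, P2 2.952, P3 5.291, P4 2.225, P5 1.627.
Rounding up: P1 6, P2 3, P3 6, P4 3, P5 2 (total 20).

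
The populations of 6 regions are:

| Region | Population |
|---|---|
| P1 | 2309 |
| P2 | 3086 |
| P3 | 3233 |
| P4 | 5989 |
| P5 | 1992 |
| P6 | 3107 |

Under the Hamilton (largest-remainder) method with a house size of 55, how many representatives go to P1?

The standard divisor is 19716/55 ≈ 358.473.
Standard quotas: P1 6.4412, P2 8.6087, P3 9.0188, P4 16.7070, P5 5.5569, P6 8.6673.
Lower quotas: P1 6, P2 8, P3 9, P4 16, P5 5, P6 8 (sum 52, leaving 3 seats).
Remainders in descending order: P4 0.7070, P6 0.6673, P2 0.6087, P5 0.5569, P1 0.4412, P3 0.0188.
The surplus seats go to P4, P6, P2.
P1 receives 6.

6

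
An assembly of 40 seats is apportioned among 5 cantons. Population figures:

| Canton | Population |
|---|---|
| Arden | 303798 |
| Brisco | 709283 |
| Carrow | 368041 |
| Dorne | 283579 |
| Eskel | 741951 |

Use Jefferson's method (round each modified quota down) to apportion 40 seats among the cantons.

Arden 5, Brisco 12, Carrow 6, Dorne 4, Eskel 13

Standard divisor 2406652/40 ≈ 60166.3; standard quotas: Arden 5.049, Brisco 11.789, Carrow 6.117, Dorne 4.713, Eskel 12.332.
Rounding down gives 5, 11, 6, 4, 12 = 38 seats, so the divisor must be adjusted.
With modified divisor 56965.9: modified quotas Arden 5.333, Brisco 12.451, Carrow 6.461, Dorne 4.978, Eskel 13.024.
Rounding down: Arden 5, Brisco 12, Carrow 6, Dorne 4, Eskel 13 (total 40).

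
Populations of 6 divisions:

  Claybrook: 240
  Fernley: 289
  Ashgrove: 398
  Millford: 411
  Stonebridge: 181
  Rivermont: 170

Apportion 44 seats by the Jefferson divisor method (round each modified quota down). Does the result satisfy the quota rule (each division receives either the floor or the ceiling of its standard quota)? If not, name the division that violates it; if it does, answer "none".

Standard quotas: Claybrook 6.252, Fernley 7.529, Ashgrove 10.368, Millford 10.707, Stonebridge 4.715, Rivermont 4.429.
Jefferson allocation: Claybrook 6, Fernley 7, Ashgrove 11, Millford 11, Stonebridge 5, Rivermont 4.
Every allocation lies between the lower and upper quota.

none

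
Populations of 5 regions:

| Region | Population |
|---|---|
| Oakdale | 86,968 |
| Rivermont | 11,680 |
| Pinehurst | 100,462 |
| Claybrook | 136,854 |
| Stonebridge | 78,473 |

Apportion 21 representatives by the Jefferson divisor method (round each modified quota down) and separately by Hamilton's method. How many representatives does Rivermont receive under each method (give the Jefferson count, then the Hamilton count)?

Jefferson: Oakdale 5, Rivermont 0, Pinehurst 5, Claybrook 7, Stonebridge 4.
Hamilton: Oakdale 4, Rivermont 1, Pinehurst 5, Claybrook 7, Stonebridge 4.
Rivermont gets 0 under Jefferson and 1 under Hamilton.

0 and 1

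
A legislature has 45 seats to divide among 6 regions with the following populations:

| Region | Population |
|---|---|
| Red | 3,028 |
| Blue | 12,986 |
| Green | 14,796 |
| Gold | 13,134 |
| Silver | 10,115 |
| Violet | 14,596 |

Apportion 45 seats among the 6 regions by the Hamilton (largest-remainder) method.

The standard divisor is 68655/45 ≈ 1525.667.
Standard quotas: Red 1.9847, Blue 8.5117, Green 9.6981, Gold 8.6087, Silver 6.6299, Violet 9.5670.
Lower quotas: Red 1, Blue 8, Green 9, Gold 8, Silver 6, Violet 9 (sum 41, leaving 4 seats).
Remainders in descending order: Red 0.9847, Green 0.6981, Silver 0.6299, Gold 0.6087, Violet 0.5670, Blue 0.5117.
The surplus seats go to Red, Green, Silver, Gold.

Red=2; Blue=8; Green=10; Gold=9; Silver=7; Violet=9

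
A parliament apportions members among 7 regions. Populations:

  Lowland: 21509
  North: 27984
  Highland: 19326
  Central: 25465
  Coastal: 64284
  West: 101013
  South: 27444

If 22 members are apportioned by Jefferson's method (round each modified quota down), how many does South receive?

Standard divisor 287025/22 ≈ 13046.591; standard quotas: Lowland 1.649, North 2.145, Highland 1.481, Central 1.952, Coastal 4.927, West 7.742, South 2.104.
Rounding down gives 1, 2, 1, 1, 4, 7, 2 = 18 seats, so the divisor must be adjusted.
With modified divisor 11000: modified quotas Lowland 1.955, North 2.544, Highland 1.757, Central 2.315, Coastal 5.844, West 9.183, South 2.495.
Rounding down: Lowland 1, North 2, Highland 1, Central 2, Coastal 5, West 9, South 2 (total 22).
South receives 2.

2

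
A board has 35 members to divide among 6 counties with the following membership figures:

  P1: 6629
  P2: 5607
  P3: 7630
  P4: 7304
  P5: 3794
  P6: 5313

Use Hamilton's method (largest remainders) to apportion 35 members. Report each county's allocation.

Total 36277; standard divisor 36277/35 ≈ 1036.486.
Standard quotas: P1 6.3957, P2 5.4096, P3 7.3614, P4 7.0469, P5 3.6604, P6 5.1260.
Lower quotas: P1 6, P2 5, P3 7, P4 7, P5 3, P6 5 (sum 33, leaving 2 seats).
Remainders in descending order: P5 0.6604, P2 0.4096, P1 0.3957, P3 0.3614, P6 0.1260, P4 0.0469.
Largest remainders: P5, P2 receive the extra seats.

P1: 6, P2: 6, P3: 7, P4: 7, P5: 4, P6: 5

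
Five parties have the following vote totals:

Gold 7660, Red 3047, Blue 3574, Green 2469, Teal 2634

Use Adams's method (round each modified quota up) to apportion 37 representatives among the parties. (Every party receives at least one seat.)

Standard divisor 19384/37 ≈ 523.892; standard quotas: Gold 14.621, Red 5.816, Blue 6.822, Green 4.713, Teal 5.028.
Rounding up gives 15, 6, 7, 5, 6 = 39 seats, so the divisor must be adjusted.
With modified divisor 570: modified quotas Gold 13.439, Red 5.346, Blue 6.270, Green 4.332, Teal 4.621.
Rounding up: Gold 14, Red 6, Blue 7, Green 5, Teal 5 (total 37).

Gold 14, Red 6, Blue 7, Green 5, Teal 5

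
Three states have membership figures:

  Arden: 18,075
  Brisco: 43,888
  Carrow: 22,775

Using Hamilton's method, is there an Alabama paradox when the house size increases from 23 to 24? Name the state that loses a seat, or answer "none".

none

At 23 seats: Arden 5, Brisco 12, Carrow 6.
At 24 seats: Arden 5, Brisco 12, Carrow 7.
No state's allocation decreased.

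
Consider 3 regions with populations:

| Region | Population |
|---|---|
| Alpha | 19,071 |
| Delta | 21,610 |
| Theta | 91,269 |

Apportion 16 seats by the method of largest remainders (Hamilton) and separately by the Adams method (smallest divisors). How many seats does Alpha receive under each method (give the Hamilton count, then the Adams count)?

Hamilton: Alpha 2, Delta 3, Theta 11.
Adams: Alpha 3, Delta 3, Theta 10.
Alpha gets 2 under Hamilton and 3 under Adams.

2 and 3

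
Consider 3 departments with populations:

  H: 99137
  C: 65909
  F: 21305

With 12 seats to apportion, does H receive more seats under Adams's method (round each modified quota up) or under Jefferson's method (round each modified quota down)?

Adams: H 6, C 4, F 2.
Jefferson: H 7, C 4, F 1.
H gets 6 under Adams and 7 under Jefferson.

Jefferson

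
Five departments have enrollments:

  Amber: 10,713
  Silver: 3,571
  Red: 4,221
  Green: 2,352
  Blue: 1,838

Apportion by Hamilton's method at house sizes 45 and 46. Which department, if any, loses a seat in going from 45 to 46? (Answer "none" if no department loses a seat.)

At 45 seats: Amber 21, Silver 7, Red 8, Green 5, Blue 4.
At 46 seats: Amber 22, Silver 7, Red 8, Green 5, Blue 4.
No department's allocation decreased.

none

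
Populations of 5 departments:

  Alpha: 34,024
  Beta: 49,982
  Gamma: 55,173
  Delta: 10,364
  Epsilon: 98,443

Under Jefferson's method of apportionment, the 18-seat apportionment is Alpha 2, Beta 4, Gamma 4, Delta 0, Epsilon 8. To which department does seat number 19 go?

Alpha

Priority for the next seat is population ÷ (current seats + 1).
Priorities: Alpha 11341.333, Beta 9996.400, Gamma 11034.600, Delta 10364.000, Epsilon 10938.111.
Highest priority: Alpha.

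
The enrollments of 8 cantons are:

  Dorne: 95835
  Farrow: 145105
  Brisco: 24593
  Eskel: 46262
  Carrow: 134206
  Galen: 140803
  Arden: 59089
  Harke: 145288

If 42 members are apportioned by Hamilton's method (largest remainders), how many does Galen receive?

8

Total 791181; standard divisor 791181/42 ≈ 18837.643.
Standard quotas: Dorne 5.0874, Farrow 7.7029, Brisco 1.3055, Eskel 2.4558, Carrow 7.1244, Galen 7.4746, Arden 3.1368, Harke 7.7126.
Lower quotas: Dorne 5, Farrow 7, Brisco 1, Eskel 2, Carrow 7, Galen 7, Arden 3, Harke 7 (sum 39, leaving 3 seats).
Remainders in descending order: Harke 0.7126, Farrow 0.7029, Galen 0.4746, Eskel 0.4558, Brisco 0.3055, Arden 0.1368, Carrow 0.1244, Dorne 0.0874.
The surplus seats go to Harke, Farrow, Galen.
Galen receives 8.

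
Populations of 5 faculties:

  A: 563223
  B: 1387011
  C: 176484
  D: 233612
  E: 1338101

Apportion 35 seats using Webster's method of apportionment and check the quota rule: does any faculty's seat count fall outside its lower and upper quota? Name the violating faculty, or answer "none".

none

Standard quotas: A 5.330, B 13.126, C 1.670, D 2.211, E 12.663.
Webster allocation: A 5, B 13, C 2, D 2, E 13.
Every allocation lies between the lower and upper quota.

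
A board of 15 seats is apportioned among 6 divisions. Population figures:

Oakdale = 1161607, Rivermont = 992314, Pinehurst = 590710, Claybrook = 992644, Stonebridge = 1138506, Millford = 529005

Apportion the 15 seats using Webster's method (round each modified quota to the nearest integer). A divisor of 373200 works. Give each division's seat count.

With modified divisor 373200: modified quotas Oakdale 3.113, Rivermont 2.659, Pinehurst 1.583, Claybrook 2.660, Stonebridge 3.051, Millford 1.417.
Rounding to the nearest integer: Oakdale 3, Rivermont 3, Pinehurst 2, Claybrook 3, Stonebridge 3, Millford 1 (total 15).

Oakdale 3, Rivermont 3, Pinehurst 2, Claybrook 3, Stonebridge 3, Millford 1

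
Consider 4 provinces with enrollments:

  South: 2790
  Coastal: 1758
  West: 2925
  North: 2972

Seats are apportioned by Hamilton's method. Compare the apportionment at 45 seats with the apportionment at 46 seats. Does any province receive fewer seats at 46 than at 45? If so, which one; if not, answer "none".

At 45 seats: South 12, Coastal 7, West 13, North 13.
At 46 seats: South 12, Coastal 8, West 13, North 13.
No province's allocation decreased.

none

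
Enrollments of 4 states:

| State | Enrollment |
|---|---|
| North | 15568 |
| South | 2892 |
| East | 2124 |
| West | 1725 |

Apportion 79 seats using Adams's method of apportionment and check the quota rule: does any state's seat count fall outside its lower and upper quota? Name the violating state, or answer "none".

Standard quotas: North 55.129, South 10.241, East 7.521, West 6.109.
Adams allocation: North 54, South 11, East 8, West 6.
North has quota 55.129 (lower 55, upper 56) but receives 54 — outside the quota interval.

North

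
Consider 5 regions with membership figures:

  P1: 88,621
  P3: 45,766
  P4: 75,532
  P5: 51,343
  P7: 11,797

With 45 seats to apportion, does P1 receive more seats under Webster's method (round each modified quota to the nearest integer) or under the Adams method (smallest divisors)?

Webster: P1 15, P3 8, P4 12, P5 8, P7 2.
Adams: P1 14, P3 8, P4 12, P5 9, P7 2.
P1 gets 15 under Webster and 14 under Adams.

Webster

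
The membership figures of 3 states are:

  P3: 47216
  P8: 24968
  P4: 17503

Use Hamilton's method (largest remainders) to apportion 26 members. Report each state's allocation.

The standard divisor is 89687/26 ≈ 3449.5.
Standard quotas: P3 13.6878, P8 7.2382, P4 5.0741.
Lower quotas: P3 13, P8 7, P4 5 (sum 25, leaving 1 seat).
Remainders in descending order: P3 0.6878, P8 0.2382, P4 0.0741.
The surplus seat goes to P3.

P3 14, P8 7, P4 5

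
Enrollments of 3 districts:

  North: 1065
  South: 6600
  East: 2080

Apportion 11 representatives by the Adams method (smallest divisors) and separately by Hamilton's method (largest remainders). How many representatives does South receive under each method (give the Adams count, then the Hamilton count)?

7 and 8

Adams: North 2, South 7, East 2.
Hamilton: North 1, South 8, East 2.
South gets 7 under Adams and 8 under Hamilton.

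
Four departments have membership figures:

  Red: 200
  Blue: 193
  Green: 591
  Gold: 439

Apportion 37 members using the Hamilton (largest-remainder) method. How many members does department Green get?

15

Total 1423; standard divisor 1423/37 ≈ 38.459.
Standard quotas: Red 5.200, Blue 5.018, Green 15.367, Gold 11.415.
Lower quotas: Red 5, Blue 5, Green 15, Gold 11 (sum 36, leaving 1 seat).
Remainders in descending order: Gold 0.415, Green 0.367, Red 0.200, Blue 0.018.
Largest remainder: Gold receives the extra seat.
Green receives 15.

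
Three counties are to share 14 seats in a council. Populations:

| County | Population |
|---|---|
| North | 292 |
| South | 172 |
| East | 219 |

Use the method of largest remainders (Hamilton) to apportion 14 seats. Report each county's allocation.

The standard divisor is 683/14 ≈ 48.786.
Standard quotas: North 5.985, South 3.526, East 4.489.
Lower quotas: North 5, South 3, East 4 (sum 12, leaving 2 seats).
Remainders in descending order: North 0.985, South 0.526, East 0.489.
Largest remainders: North, South receive the extra seats.

North 6; South 4; East 4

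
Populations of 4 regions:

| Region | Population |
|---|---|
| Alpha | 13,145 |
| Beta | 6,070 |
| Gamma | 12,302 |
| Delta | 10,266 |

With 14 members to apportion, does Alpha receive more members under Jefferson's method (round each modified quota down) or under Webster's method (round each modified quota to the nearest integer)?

Jefferson

Jefferson: Alpha 5, Beta 2, Gamma 4, Delta 3.
Webster: Alpha 4, Beta 2, Gamma 4, Delta 4.
Alpha gets 5 under Jefferson and 4 under Webster.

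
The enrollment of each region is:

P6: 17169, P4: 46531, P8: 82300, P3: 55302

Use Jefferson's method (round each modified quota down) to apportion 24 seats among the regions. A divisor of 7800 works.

With modified divisor 7800: modified quotas P6 2.201, P4 5.966, P8 10.551, P3 7.090.
Rounding down: P6 2, P4 5, P8 10, P3 7 (total 24).

P6 2, P4 5, P8 10, P3 7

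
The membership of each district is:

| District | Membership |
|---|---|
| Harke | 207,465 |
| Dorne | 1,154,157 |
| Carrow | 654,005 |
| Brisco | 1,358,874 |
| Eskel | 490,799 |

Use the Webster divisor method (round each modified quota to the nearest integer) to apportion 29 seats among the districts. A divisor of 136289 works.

With modified divisor 136289: modified quotas Harke 1.522, Dorne 8.468, Carrow 4.799, Brisco 9.971, Eskel 3.601.
Rounding to the nearest integer: Harke 2, Dorne 8, Carrow 5, Brisco 10, Eskel 4 (total 29).

Harke 2, Dorne 8, Carrow 5, Brisco 10, Eskel 4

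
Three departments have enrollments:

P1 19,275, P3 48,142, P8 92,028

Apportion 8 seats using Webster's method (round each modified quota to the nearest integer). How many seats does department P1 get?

1

Standard divisor 159445/8 ≈ 19930.625; standard quotas: P1 0.967, P3 2.415, P8 4.617.
Rounding to the nearest integer gives P1 1, P3 2, P8 5 — total 8, matching the house size, so no adjustment is needed.
P1 receives 1.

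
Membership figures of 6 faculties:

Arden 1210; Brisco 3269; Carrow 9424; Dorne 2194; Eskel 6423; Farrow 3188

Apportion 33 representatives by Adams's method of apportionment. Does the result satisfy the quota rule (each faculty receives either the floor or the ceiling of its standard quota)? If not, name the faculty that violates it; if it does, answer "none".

none

Standard quotas: Arden 1.553, Brisco 4.196, Carrow 12.097, Dorne 2.816, Eskel 8.245, Farrow 4.092.
Adams allocation: Arden 2, Brisco 4, Carrow 12, Dorne 3, Eskel 8, Farrow 4.
Every allocation lies between the lower and upper quota.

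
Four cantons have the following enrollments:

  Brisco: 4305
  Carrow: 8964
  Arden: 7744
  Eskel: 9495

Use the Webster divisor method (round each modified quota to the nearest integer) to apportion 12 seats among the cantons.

Standard divisor 30508/12 ≈ 2542.333; standard quotas: Brisco 1.693, Carrow 3.526, Arden 3.046, Eskel 3.735.
Rounding to the nearest integer gives 2, 4, 3, 4 = 13 seats, so the divisor must be adjusted.
With modified divisor 2600: modified quotas Brisco 1.656, Carrow 3.448, Arden 2.978, Eskel 3.652.
Rounding to the nearest integer: Brisco 2, Carrow 3, Arden 3, Eskel 4 (total 12).

Brisco=2, Carrow=3, Arden=3, Eskel=4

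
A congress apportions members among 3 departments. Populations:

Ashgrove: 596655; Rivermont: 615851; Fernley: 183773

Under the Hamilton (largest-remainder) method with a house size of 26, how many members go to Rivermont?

12

Total 1396279; standard divisor 1396279/26 ≈ 53703.038.
Standard quotas: Ashgrove 11.1103, Rivermont 11.4677, Fernley 3.4220.
Lower quotas: Ashgrove 11, Rivermont 11, Fernley 3 (sum 25, leaving 1 seat).
Remainders in descending order: Rivermont 0.4677, Fernley 0.4220, Ashgrove 0.1103.
The surplus seat goes to Rivermont.
Rivermont receives 12.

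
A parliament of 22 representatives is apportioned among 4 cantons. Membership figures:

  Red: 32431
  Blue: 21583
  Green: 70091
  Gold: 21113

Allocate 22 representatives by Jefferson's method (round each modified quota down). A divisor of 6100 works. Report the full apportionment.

Red: 5, Blue: 3, Green: 11, Gold: 3

With modified divisor 6100: modified quotas Red 5.317, Blue 3.538, Green 11.490, Gold 3.461.
Rounding down: Red 5, Blue 3, Green 11, Gold 3 (total 22).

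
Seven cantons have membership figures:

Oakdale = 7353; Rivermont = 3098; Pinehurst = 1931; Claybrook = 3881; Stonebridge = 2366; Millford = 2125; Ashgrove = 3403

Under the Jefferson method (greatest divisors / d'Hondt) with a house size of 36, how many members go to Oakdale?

11

Standard divisor 24157/36 ≈ 671.028; standard quotas: Oakdale 10.958, Rivermont 4.617, Pinehurst 2.878, Claybrook 5.784, Stonebridge 3.526, Millford 3.167, Ashgrove 5.071.
Rounding down gives 10, 4, 2, 5, 3, 3, 5 = 32 seats, so the divisor must be adjusted.
With modified divisor 616: modified quotas Oakdale 11.937, Rivermont 5.029, Pinehurst 3.135, Claybrook 6.300, Stonebridge 3.841, Millford 3.450, Ashgrove 5.524.
Rounding down: Oakdale 11, Rivermont 5, Pinehurst 3, Claybrook 6, Stonebridge 3, Millford 3, Ashgrove 5 (total 36).
Oakdale receives 11.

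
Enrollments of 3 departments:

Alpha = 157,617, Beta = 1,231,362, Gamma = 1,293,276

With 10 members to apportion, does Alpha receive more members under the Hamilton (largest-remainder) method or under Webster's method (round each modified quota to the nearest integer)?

Hamilton: Alpha 0, Beta 5, Gamma 5.
Webster: Alpha 1, Beta 4, Gamma 5.
Alpha gets 0 under Hamilton and 1 under Webster.

Webster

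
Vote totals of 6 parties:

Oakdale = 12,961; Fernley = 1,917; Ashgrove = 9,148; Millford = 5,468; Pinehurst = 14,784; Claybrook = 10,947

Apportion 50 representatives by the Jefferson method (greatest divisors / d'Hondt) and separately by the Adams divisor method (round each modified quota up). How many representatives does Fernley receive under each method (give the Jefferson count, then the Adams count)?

1 and 2

Jefferson: Oakdale 12, Fernley 1, Ashgrove 8, Millford 5, Pinehurst 14, Claybrook 10.
Adams: Oakdale 12, Fernley 2, Ashgrove 8, Millford 5, Pinehurst 13, Claybrook 10.
Fernley gets 1 under Jefferson and 2 under Adams.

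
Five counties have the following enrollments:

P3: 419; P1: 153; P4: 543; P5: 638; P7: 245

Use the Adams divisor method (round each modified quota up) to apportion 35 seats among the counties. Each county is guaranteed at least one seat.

Standard divisor 1998/35 ≈ 57.086; standard quotas: P3 7.340, P1 2.680, P4 9.512, P5 11.176, P7 4.292.
Rounding up gives 8, 3, 10, 12, 5 = 38 seats, so the divisor must be adjusted.
With modified divisor 60.8: modified quotas P3 6.891, P1 2.516, P4 8.931, P5 10.493, P7 4.030.
Rounding up: P3 7, P1 3, P4 9, P5 11, P7 5 (total 35).

P3 7; P1 3; P4 9; P5 11; P7 5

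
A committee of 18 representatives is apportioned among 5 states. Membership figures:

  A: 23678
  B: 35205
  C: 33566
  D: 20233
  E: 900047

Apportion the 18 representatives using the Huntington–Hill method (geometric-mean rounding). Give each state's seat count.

A: 1, B: 1, C: 1, D: 1, E: 14

With divisor 64413: modified quotas A 0.368, B 0.547, C 0.521, D 0.314, E 13.973.
Geometric-mean thresholds: A (min 1), B (min 1), C (min 1), D (min 1), E √(13·14)=13.491.
Each quota rounded against its threshold gives A 1, B 1, C 1, D 1, E 14 (total 18).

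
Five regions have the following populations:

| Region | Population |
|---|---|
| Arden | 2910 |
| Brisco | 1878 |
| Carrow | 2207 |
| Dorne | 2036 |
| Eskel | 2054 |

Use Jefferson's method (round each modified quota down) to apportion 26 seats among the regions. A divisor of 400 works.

With modified divisor 400: modified quotas Arden 7.275, Brisco 4.695, Carrow 5.518, Dorne 5.090, Eskel 5.135.
Rounding down: Arden 7, Brisco 4, Carrow 5, Dorne 5, Eskel 5 (total 26).

Arden: 7, Brisco: 4, Carrow: 5, Dorne: 5, Eskel: 5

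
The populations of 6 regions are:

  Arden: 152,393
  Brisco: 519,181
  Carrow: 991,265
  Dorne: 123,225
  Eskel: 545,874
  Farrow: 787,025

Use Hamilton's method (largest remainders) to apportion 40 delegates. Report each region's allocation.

Standard divisor: 3118963 ÷ 40 ≈ 77974.075.
Standard quotas: Arden 1.9544, Brisco 6.6584, Carrow 12.7128, Dorne 1.5803, Eskel 7.0007, Farrow 10.0934.
Lower quotas: Arden 1, Brisco 6, Carrow 12, Dorne 1, Eskel 7, Farrow 10 (sum 37, leaving 3 seats).
Remainders in descending order: Arden 0.9544, Carrow 0.7128, Brisco 0.6584, Dorne 0.5803, Farrow 0.0934, Eskel 0.0007.
The surplus seats go to Arden, Carrow, Brisco.

Arden 2; Brisco 7; Carrow 13; Dorne 1; Eskel 7; Farrow 10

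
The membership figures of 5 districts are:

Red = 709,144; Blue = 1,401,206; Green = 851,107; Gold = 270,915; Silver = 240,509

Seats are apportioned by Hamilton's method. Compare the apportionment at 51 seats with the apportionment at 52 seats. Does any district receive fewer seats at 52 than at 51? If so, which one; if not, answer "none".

Silver

At 51 seats: Red 10, Blue 21, Green 12, Gold 4, Silver 4.
At 52 seats: Red 11, Blue 21, Green 13, Gold 4, Silver 3.
Silver drops from 4 to 3.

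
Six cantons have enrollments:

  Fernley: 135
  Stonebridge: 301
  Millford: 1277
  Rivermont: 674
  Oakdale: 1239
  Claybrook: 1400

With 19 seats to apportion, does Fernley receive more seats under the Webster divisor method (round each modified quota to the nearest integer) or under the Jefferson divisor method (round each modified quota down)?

Webster: Fernley 1, Stonebridge 1, Millford 5, Rivermont 2, Oakdale 5, Claybrook 5.
Jefferson: Fernley 0, Stonebridge 1, Millford 5, Rivermont 2, Oakdale 5, Claybrook 6.
Fernley gets 1 under Webster and 0 under Jefferson.

Webster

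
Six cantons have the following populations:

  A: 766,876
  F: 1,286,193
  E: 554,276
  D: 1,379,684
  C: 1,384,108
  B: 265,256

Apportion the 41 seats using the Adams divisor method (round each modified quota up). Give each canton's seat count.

A 6, F 9, E 4, D 10, C 10, B 2

Standard divisor 5636393/41 ≈ 137473; standard quotas: A 5.578, F 9.356, E 4.032, D 10.036, C 10.068, B 1.930.
Rounding up gives 6, 10, 5, 11, 11, 2 = 45 seats, so the divisor must be adjusted.
With modified divisor 148100: modified quotas A 5.178, F 8.685, E 3.743, D 9.316, C 9.346, B 1.791.
Rounding up: A 6, F 9, E 4, D 10, C 10, B 2 (total 41).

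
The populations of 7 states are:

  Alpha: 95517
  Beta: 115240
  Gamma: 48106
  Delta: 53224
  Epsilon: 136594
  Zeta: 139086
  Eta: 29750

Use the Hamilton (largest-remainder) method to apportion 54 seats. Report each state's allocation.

Alpha 8, Beta 10, Gamma 4, Delta 5, Epsilon 12, Zeta 12, Eta 3

Standard divisor: 617517 ÷ 54 ≈ 11435.5.
Standard quotas: Alpha 8.3527, Beta 10.0774, Gamma 4.2067, Delta 4.6543, Epsilon 11.9447, Zeta 12.1627, Eta 2.6015.
Lower quotas: Alpha 8, Beta 10, Gamma 4, Delta 4, Epsilon 11, Zeta 12, Eta 2 (sum 51, leaving 3 seats).
Remainders in descending order: Epsilon 0.9447, Delta 0.6543, Eta 0.6015, Alpha 0.3527, Gamma 0.2067, Zeta 0.1627, Beta 0.0774.
Largest remainders: Epsilon, Delta, Eta receive the extra seats.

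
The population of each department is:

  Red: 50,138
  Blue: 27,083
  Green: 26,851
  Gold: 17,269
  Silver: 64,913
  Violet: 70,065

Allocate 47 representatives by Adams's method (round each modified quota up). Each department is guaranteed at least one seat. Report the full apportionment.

Standard divisor 256319/47 ≈ 5453.596; standard quotas: Red 9.194, Blue 4.966, Green 4.924, Gold 3.167, Silver 11.903, Violet 12.847.
Rounding up gives 10, 5, 5, 4, 12, 13 = 49 seats, so the divisor must be adjusted.
With modified divisor 5800: modified quotas Red 8.644, Blue 4.669, Green 4.629, Gold 2.977, Silver 11.192, Violet 12.080.
Rounding up: Red 9, Blue 5, Green 5, Gold 3, Silver 12, Violet 13 (total 47).

Red 9; Blue 5; Green 5; Gold 3; Silver 12; Violet 13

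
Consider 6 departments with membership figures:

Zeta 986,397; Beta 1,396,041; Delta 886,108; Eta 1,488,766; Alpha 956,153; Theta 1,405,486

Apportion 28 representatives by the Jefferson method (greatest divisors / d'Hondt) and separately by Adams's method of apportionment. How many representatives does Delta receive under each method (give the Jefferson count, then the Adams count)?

Jefferson: Zeta 4, Beta 5, Delta 3, Eta 6, Alpha 4, Theta 6.
Adams: Zeta 4, Beta 5, Delta 4, Eta 6, Alpha 4, Theta 5.
Delta gets 3 under Jefferson and 4 under Adams.

3 and 4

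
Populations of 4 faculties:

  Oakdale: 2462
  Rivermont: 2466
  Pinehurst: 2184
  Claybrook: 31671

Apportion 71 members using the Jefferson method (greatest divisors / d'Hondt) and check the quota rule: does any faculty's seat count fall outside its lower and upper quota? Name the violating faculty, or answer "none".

Standard quotas: Oakdale 4.507, Rivermont 4.515, Pinehurst 3.998, Claybrook 57.980.
Jefferson allocation: Oakdale 4, Rivermont 4, Pinehurst 4, Claybrook 59.
Claybrook has quota 57.980 (lower 57, upper 58) but receives 59 — outside the quota interval.

Claybrook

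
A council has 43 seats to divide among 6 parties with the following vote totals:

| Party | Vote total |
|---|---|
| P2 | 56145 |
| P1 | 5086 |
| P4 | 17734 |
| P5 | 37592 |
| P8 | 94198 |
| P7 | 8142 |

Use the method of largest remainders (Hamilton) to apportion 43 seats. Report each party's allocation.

The standard divisor is 218897/43 ≈ 5090.628.
Standard quotas: P2 11.0291, P1 0.9991, P4 3.4837, P5 7.3846, P8 18.5042, P7 1.5994.
Lower quotas: P2 11, P1 0, P4 3, P5 7, P8 18, P7 1 (sum 40, leaving 3 seats).
Remainders in descending order: P1 0.9991, P7 0.5994, P8 0.5042, P4 0.4837, P5 0.3846, P2 0.0291.
Largest remainders: P1, P7, P8 receive the extra seats.

P2: 11, P1: 1, P4: 3, P5: 7, P8: 19, P7: 2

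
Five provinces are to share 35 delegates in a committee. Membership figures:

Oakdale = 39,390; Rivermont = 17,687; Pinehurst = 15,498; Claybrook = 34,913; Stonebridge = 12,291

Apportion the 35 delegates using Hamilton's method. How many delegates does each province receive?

Standard divisor: 119779 ÷ 35 ≈ 3422.257.
Standard quotas: Oakdale 11.5099, Rivermont 5.1682, Pinehurst 4.5286, Claybrook 10.2017, Stonebridge 3.5915.
Lower quotas: Oakdale 11, Rivermont 5, Pinehurst 4, Claybrook 10, Stonebridge 3 (sum 33, leaving 2 seats).
Remainders in descending order: Stonebridge 0.5915, Pinehurst 0.5286, Oakdale 0.5099, Claybrook 0.2017, Rivermont 0.1682.
The surplus seats go to Stonebridge, Pinehurst.

Oakdale 11; Rivermont 5; Pinehurst 5; Claybrook 10; Stonebridge 4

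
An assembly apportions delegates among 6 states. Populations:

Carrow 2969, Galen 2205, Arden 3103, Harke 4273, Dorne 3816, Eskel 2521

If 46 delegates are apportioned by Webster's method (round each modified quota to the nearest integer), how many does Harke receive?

Standard divisor 18887/46 ≈ 410.587; standard quotas: Carrow 7.231, Galen 5.370, Arden 7.557, Harke 10.407, Dorne 9.294, Eskel 6.140.
Rounding to the nearest integer gives 7, 5, 8, 10, 9, 6 = 45 seats, so the divisor must be adjusted.
With modified divisor 404: modified quotas Carrow 7.349, Galen 5.458, Arden 7.681, Harke 10.577, Dorne 9.446, Eskel 6.240.
Rounding to the nearest integer: Carrow 7, Galen 5, Arden 8, Harke 11, Dorne 9, Eskel 6 (total 46).
Harke receives 11.

11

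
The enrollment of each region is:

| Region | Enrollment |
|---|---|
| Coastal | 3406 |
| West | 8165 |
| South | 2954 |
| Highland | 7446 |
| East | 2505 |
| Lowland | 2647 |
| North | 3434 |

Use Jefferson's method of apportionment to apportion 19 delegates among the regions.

Standard divisor 30557/19 ≈ 1608.263; standard quotas: Coastal 2.118, West 5.077, South 1.837, Highland 4.630, East 1.558, Lowland 1.646, North 2.135.
Rounding down gives 2, 5, 1, 4, 1, 1, 2 = 16 seats, so the divisor must be adjusted.
With modified divisor 1340: modified quotas Coastal 2.542, West 6.093, South 2.204, Highland 5.557, East 1.869, Lowland 1.975, North 2.563.
Rounding down: Coastal 2, West 6, South 2, Highland 5, East 1, Lowland 1, North 2 (total 19).

Coastal: 2, West: 6, South: 2, Highland: 5, East: 1, Lowland: 1, North: 2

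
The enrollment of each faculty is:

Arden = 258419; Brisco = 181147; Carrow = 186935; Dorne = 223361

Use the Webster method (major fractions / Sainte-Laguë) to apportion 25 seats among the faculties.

Arden=8; Brisco=5; Carrow=5; Dorne=7

Standard divisor 849862/25 ≈ 33994.48; standard quotas: Arden 7.602, Brisco 5.329, Carrow 5.499, Dorne 6.571.
Rounding to the nearest integer gives Arden 8, Brisco 5, Carrow 5, Dorne 7 — total 25, matching the house size, so no adjustment is needed.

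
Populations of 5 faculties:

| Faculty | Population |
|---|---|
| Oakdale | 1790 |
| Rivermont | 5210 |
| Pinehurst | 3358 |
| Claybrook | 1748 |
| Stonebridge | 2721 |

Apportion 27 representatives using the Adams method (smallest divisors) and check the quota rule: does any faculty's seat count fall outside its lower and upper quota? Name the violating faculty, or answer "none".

Standard quotas: Oakdale 3.260, Rivermont 9.487, Pinehurst 6.115, Claybrook 3.183, Stonebridge 4.955.
Adams allocation: Oakdale 4, Rivermont 9, Pinehurst 6, Claybrook 3, Stonebridge 5.
Every allocation lies between the lower and upper quota.

none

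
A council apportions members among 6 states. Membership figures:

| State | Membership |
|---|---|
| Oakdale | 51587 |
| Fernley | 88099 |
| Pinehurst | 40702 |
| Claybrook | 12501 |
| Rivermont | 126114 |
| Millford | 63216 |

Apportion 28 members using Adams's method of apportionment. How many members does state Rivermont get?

Standard divisor 382219/28 ≈ 13650.679; standard quotas: Oakdale 3.779, Fernley 6.454, Pinehurst 2.982, Claybrook 0.916, Rivermont 9.239, Millford 4.631.
Rounding up gives 4, 7, 3, 1, 10, 5 = 30 seats, so the divisor must be adjusted.
With modified divisor 15200: modified quotas Oakdale 3.394, Fernley 5.796, Pinehurst 2.678, Claybrook 0.822, Rivermont 8.297, Millford 4.159.
Rounding up: Oakdale 4, Fernley 6, Pinehurst 3, Claybrook 1, Rivermont 9, Millford 5 (total 28).
Rivermont receives 9.

9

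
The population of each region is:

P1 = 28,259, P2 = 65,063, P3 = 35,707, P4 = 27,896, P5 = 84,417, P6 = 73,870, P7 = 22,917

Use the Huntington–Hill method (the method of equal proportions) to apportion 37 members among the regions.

With divisor 9127: modified quotas P1 3.096, P2 7.129, P3 3.912, P4 3.056, P5 9.249, P6 8.094, P7 2.511.
Geometric-mean thresholds: P1 √(3·4)=3.464, P2 √(7·8)=7.483, P3 √(3·4)=3.464, P4 √(3·4)=3.464, P5 √(9·10)=9.487, P6 √(8·9)=8.485, P7 √(2·3)=2.449.
Each quota rounded against its threshold gives P1 3, P2 7, P3 4, P4 3, P5 9, P6 8, P7 3 (total 37).

P1: 3; P2: 7; P3: 4; P4: 3; P5: 9; P6: 8; P7: 3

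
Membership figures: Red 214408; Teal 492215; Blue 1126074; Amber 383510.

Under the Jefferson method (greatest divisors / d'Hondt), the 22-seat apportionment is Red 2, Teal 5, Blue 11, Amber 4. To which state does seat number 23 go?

Blue

Priority for the next seat is population ÷ (current seats + 1).
Priorities: Red 71469.333, Teal 82035.833, Blue 93839.500, Amber 76702.000.
Highest priority: Blue.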